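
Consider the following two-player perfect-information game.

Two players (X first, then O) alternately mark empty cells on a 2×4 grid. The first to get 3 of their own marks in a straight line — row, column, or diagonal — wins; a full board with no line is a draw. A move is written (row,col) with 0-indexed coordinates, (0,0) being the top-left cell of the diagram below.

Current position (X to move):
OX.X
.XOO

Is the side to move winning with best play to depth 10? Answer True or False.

ply 1, X at OX.X/.XOO | (0,2)=+1→OXXX/.XOO*; (1,0)=+0→OX.X/XXOO
ply 2: OXXX/.XOO is terminal -1 (O); from OX.X/.XOO depth 10

X winning at [OX.X/.XOO]: True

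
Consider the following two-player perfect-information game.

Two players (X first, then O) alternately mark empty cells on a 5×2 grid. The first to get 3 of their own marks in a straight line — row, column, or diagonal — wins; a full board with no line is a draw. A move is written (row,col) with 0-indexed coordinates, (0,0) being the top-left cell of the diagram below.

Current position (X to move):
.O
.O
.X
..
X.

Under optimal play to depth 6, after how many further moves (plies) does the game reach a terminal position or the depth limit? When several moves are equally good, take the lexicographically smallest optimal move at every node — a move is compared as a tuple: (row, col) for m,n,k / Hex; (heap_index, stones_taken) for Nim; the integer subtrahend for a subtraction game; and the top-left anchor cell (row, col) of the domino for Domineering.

[.O/.O/.X/../X.] X move#1: (0,0):+0/XO/.O/.X/../X.*, (1,0):+0/.O/XO/.X/../X., (2,0):+0/.O/.O/XX/../X., (3,0):+0/.O/.O/.X/X./X., (3,1):+0/.O/.O/.X/.X/X., (4,1):+0/.O/.O/.X/../XX
[XO/.O/.X/../X.] O move#2: (1,0):+0/XO/OO/.X/../X.*, (2,0):+0/XO/.O/OX/../X., (3,0):+0/XO/.O/.X/O./X., (3,1):-1/XO/.O/.X/.O/X., (4,1):-1/XO/.O/.X/../XO
[XO/OO/.X/../X.] X move#3: (2,0):+0/XO/OO/XX/../X.*, (3,0):+0/XO/OO/.X/X./X., (3,1):+0/XO/OO/.X/.X/X., (4,1):+0/XO/OO/.X/../XX
[XO/OO/XX/../X.] O move#4: (3,0):+0/XO/OO/XX/O./X.*, (3,1):-1/XO/OO/XX/.O/X., (4,1):-1/XO/OO/XX/../XO
[XO/OO/XX/O./X.] X move#5: (3,1):+0/XO/OO/XX/OX/X.*, (4,1):+0/XO/OO/XX/O./XX
[XO/OO/XX/OX/X.] O move#6: (4,1):+0/XO/OO/XX/OX/XO*
[XO/OO/XX/OX/XO] end (terminal +0, X#7); searched .O/.O/.X/../X. to 6

PV length from [.O/.O/.X/../X.]: 6 plies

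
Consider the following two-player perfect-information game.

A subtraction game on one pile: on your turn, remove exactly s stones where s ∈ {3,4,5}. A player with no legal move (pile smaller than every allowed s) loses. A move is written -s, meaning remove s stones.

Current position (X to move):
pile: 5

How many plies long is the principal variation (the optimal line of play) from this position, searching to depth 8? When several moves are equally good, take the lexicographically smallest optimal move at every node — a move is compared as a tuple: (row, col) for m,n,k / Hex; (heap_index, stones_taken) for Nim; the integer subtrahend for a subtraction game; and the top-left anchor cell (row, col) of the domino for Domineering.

PV length from [5]: 1 ply

p1 X@[5]: -3[2]+1* -4[1]+1 -5[0]+1
p2 O@[2] terminal -1; root [5] d8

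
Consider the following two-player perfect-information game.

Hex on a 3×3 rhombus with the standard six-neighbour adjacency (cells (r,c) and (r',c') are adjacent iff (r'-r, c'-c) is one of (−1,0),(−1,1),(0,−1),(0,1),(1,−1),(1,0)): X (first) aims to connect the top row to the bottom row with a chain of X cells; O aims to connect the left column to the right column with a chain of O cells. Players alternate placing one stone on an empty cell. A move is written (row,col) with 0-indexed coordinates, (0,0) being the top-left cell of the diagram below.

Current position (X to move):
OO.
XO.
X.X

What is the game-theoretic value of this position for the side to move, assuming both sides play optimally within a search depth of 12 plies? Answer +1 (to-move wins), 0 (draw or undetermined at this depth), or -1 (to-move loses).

ply 1, X at OO./XO./X.X | (0,2)=-1→OOX/XO./X.X*; (1,2)=-1→OO./XOX/X.X; (2,1)=-1→OO./XO./XXX
ply 2, O at OOX/XO./X.X | (1,2)=+1→OOX/XOO/X.X*; (2,1)=-1→OOX/XO./XOX
ply 3: OOX/XOO/X.X is terminal -1 (X); from OO./XO./X.X depth 12

value(OO./XO./X.X, X) = -1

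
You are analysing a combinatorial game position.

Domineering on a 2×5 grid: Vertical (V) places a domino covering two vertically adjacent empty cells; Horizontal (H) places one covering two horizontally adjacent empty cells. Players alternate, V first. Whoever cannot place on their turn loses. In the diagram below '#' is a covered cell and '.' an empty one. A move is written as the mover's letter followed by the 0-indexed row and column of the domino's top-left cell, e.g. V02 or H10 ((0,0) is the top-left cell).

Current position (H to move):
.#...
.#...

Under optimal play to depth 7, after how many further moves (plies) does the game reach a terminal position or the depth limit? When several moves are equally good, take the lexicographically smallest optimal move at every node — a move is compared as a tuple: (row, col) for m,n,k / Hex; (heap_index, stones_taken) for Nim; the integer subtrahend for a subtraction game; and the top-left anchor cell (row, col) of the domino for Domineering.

PV length from [.#.../.#...]: 4 plies

[.#.../.#...] H move#1: H02:-1/.###./.#...*, H03:-1/.#.##/.#..., H12:-1/.#.../.###., H13:-1/.#.../.#.##
[.###./.#...] V move#2: V00:-1/####./##..., V04:+1/.####/.#..#*
[.####/.#..#] H move#3: H12:-1/.####/.####*
[.####/.####] V move#4: V00:+1/#####/#####*
[#####/#####] end (terminal -1, H#5); searched .#.../.#... to 7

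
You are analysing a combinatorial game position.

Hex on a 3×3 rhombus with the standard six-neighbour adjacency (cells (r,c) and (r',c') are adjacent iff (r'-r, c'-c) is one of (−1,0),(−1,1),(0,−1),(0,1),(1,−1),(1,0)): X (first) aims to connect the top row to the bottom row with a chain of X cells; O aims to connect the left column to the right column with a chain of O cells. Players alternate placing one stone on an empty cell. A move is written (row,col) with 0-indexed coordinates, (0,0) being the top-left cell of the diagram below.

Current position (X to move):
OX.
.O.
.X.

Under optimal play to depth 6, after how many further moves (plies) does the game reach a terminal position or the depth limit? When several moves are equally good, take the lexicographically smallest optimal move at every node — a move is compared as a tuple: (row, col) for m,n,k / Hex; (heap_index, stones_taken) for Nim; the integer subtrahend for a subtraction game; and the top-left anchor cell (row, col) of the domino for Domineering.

p1 X@[OX./.O./.X.]: (0,2)[OXX/.O./.X.]-1* (1,0)[OX./XO./.X.]-1 (1,2)[OX./.OX/.X.]-1 (2,0)[OX./.O./XX.]-1 (2,2)[OX./.O./.XX]-1
p2 O@[OXX/.O./.X.]: (1,0)[OXX/OO./.X.]-1 (1,2)[OXX/.OO/.X.]+1* (2,0)[OXX/.O./OX.]-1 (2,2)[OXX/.O./.XO]-1
p3 X@[OXX/.OO/.X.]: (1,0)[OXX/XOO/.X.]-1* (2,0)[OXX/.OO/XX.]-1 (2,2)[OXX/.OO/.XX]-1
p4 O@[OXX/XOO/.X.]: (2,0)[OXX/XOO/OX.]+1* (2,2)[OXX/XOO/.XO]-1
p5 X@[OXX/XOO/OX.] terminal -1; root [OX./.O./.X.] d6

PV length from [OX./.O./.X.]: 4 plies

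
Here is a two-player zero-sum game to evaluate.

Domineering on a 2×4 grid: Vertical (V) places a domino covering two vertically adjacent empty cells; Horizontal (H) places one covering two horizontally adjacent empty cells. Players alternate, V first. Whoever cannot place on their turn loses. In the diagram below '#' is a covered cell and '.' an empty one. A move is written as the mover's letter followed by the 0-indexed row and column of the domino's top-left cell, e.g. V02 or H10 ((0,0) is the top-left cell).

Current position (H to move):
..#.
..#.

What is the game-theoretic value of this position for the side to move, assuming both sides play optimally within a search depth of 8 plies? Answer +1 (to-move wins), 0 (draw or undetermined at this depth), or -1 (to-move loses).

[..#./..#.] H move#1: H00:+1/###./..#.*, H10:+1/..#./###.
[###./..#.] V move#2: V03:-1/####/..##*
[####/..##] H move#3: H10:+1/####/####*
[####/####] end (terminal -1, V#4); searched ..#./..#. to 8

value(..#./..#., H) = +1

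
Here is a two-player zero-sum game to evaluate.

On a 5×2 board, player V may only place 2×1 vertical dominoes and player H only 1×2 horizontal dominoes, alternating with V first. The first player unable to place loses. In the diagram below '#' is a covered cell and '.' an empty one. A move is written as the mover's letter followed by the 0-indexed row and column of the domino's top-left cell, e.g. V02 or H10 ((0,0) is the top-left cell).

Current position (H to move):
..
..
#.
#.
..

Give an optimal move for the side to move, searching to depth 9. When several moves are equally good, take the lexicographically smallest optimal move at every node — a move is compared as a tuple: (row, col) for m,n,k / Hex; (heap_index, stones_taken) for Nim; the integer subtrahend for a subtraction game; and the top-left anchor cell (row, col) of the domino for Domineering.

H's best at [../../#./#./..]: H00

[../../#./#./..] H move#1: H00:+1/##/../#./#./..*, H10:+1/../##/#./#./.., H40:-1/../../#./#./##
[##/../#./#./..] V move#2: V11:-1/##/.#/##/#./..*, V21:-1/##/../##/##/.., V31:-1/##/../#./##/.#
[##/.#/##/#./..] H move#3: H40:+1/##/.#/##/#./##*
[##/.#/##/#./##] end (terminal -1, V#4); searched ../../#./#./.. to 9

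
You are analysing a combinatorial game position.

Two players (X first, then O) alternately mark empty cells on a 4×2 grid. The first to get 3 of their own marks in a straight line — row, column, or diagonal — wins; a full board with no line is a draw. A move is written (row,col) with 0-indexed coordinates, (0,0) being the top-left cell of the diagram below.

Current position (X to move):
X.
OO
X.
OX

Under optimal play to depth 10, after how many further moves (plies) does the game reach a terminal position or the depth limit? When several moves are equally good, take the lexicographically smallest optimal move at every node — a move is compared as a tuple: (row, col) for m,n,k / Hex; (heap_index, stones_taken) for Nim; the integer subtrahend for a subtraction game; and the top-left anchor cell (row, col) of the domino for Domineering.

[X./OO/X./OX] X move#1: (0,1):+0/XX/OO/X./OX*, (2,1):+0/X./OO/XX/OX
[XX/OO/X./OX] O move#2: (2,1):+0/XX/OO/XO/OX*
[XX/OO/XO/OX] end (terminal +0, X#3); searched X./OO/X./OX to 10

PV length from [X./OO/X./OX]: 2 plies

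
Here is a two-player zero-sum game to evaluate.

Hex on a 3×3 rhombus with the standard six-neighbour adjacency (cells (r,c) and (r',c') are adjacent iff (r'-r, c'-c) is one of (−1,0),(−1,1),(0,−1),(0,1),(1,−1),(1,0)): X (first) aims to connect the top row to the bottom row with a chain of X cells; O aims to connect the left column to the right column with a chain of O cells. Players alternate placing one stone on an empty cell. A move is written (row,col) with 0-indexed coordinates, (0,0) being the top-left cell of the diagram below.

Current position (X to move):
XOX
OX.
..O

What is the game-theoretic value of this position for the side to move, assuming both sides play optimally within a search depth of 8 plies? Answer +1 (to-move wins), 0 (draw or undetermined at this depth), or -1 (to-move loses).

value(XOX/OX./..O, X) = +1

ply 1, X at XOX/OX./..O | (1,2)=+1→XOX/OXX/..O*; (2,0)=+1→XOX/OX./X.O; (2,1)=+1→XOX/OX./.XO
ply 2, O at XOX/OXX/..O | (2,0)=-1→XOX/OXX/O.O*; (2,1)=-1→XOX/OXX/.OO
ply 3, X at XOX/OXX/O.O | (2,1)=+1→XOX/OXX/OXO*
ply 4: XOX/OXX/OXO is terminal -1 (O); from XOX/OX./..O depth 8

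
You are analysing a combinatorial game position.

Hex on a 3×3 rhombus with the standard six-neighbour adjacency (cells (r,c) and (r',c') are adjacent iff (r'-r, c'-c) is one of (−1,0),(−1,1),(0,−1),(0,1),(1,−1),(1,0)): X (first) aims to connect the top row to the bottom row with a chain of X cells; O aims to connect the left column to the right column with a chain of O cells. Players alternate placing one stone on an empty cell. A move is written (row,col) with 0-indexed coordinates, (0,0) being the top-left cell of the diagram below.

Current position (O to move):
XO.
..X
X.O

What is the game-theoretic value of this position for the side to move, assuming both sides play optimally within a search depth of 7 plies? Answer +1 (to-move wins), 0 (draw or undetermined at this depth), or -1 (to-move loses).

value(XO./..X/X.O, O) = -1

p1 O@[XO./..X/X.O]: (0,2)[XOO/..X/X.O]-1* (1,0)[XO./O.X/X.O]-1 (1,1)[XO./.OX/X.O]-1 (2,1)[XO./..X/XOO]-1
p2 X@[XOO/..X/X.O]: (1,0)[XOO/X.X/X.O]+1* (1,1)[XOO/.XX/X.O]-1 (2,1)[XOO/..X/XXO]-1
p3 O@[XOO/X.X/X.O] terminal -1; root [XO./..X/X.O] d7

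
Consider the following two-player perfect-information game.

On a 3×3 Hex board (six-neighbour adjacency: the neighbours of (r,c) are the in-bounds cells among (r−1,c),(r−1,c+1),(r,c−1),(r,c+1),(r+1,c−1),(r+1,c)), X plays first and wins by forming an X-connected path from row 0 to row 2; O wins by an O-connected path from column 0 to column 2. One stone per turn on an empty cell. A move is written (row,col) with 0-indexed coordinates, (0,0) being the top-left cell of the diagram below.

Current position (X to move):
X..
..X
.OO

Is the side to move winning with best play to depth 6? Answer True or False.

X winning at [X../..X/.OO]: True

[X../..X/.OO] X move#1: (0,1):-1/XX./..X/.OO, (0,2):-1/X.X/..X/.OO, (1,0):-1/X../X.X/.OO, (1,1):-1/X../.XX/.OO, (2,0):+1/X../..X/XOO*
[X../..X/XOO] O move#2: (0,1):-1/XO./..X/XOO*, (0,2):-1/X.O/..X/XOO, (1,0):-1/X../O.X/XOO, (1,1):-1/X../.OX/XOO
[XO./..X/XOO] X move#3: (0,2):+1/XOX/..X/XOO*, (1,0):+1/XO./X.X/XOO, (1,1):+1/XO./.XX/XOO
[XOX/..X/XOO] O move#4: (1,0):-1/XOX/O.X/XOO*, (1,1):-1/XOX/.OX/XOO
[XOX/O.X/XOO] X move#5: (1,1):+1/XOX/OXX/XOO*
[XOX/OXX/XOO] end (terminal -1, O#6); searched X../..X/.OO to 6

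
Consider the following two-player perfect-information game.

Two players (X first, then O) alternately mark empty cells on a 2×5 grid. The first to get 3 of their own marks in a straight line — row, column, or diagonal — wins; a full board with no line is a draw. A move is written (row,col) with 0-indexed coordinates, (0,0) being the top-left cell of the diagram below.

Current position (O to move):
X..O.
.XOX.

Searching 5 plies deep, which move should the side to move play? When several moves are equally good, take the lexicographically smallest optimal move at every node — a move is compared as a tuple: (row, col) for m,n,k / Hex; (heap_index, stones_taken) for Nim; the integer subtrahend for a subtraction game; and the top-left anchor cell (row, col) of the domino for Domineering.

[X..O./.XOX.] O move#1: (0,1):+0/XO.O./.XOX., (0,2):+1/X.OO./.XOX.*, (0,4):+0/X..OO/.XOX., (1,0):+0/X..O./OXOX., (1,4):+0/X..O./.XOXO
[X.OO./.XOX.] X move#2: (0,1):-1/XXOO./.XOX.*, (0,4):-1/X.OOX/.XOX., (1,0):-1/X.OO./XXOX., (1,4):-1/X.OO./.XOXX
[XXOO./.XOX.] O move#3: (0,4):+1/XXOOO/.XOX.*, (1,0):+0/XXOO./OXOX., (1,4):+0/XXOO./.XOXO
[XXOOO/.XOX.] end (terminal -1, X#4); searched X..O./.XOX. to 5

O's best at [X..O./.XOX.]: (0,2)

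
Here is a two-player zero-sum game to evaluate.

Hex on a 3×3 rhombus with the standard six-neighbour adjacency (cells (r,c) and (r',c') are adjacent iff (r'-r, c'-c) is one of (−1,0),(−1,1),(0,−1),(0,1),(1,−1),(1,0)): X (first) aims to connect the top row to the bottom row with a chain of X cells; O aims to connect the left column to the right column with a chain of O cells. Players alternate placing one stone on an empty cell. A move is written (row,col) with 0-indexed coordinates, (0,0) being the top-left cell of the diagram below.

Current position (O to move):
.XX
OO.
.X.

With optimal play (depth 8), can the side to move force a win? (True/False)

p1 O@[.XX/OO./.X.]: (0,0)[OXX/OO./.X.]-1 (1,2)[.XX/OOO/.X.]+1* (2,0)[.XX/OO./OX.]-1 (2,2)[.XX/OO./.XO]-1
p2 X@[.XX/OOO/.X.] terminal -1; root [.XX/OO./.X.] d8

O winning at [.XX/OO./.X.]: True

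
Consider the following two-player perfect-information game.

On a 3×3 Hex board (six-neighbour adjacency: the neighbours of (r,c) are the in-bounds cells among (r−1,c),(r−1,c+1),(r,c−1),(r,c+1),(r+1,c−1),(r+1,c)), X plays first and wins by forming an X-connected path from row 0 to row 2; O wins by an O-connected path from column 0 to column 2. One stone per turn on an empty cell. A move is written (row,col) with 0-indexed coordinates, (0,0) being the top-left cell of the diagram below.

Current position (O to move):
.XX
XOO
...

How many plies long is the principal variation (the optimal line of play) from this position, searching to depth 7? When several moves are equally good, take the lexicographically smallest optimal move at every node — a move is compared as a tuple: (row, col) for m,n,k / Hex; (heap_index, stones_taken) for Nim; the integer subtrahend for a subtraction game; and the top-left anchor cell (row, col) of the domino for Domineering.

[.XX/XOO/...] O move#1: (0,0):-1/OXX/XOO/..., (2,0):+1/.XX/XOO/O..*, (2,1):-1/.XX/XOO/.O., (2,2):-1/.XX/XOO/..O
[.XX/XOO/O..] end (terminal -1, X#2); searched .XX/XOO/... to 7

PV length from [.XX/XOO/...]: 1 ply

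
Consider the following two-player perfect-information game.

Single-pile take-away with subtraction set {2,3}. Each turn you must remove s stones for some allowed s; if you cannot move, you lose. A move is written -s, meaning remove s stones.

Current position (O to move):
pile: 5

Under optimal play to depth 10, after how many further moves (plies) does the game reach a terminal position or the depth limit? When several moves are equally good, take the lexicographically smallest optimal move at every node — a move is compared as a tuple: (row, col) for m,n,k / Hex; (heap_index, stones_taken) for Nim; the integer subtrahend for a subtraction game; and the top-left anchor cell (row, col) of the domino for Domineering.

PV length from [5]: 2 plies

[5] O move#1: -2:-1/3*, -3:-1/2
[3] X move#2: -2:+1/1*, -3:+1/0
[1] end (terminal -1, O#3); searched 5 to 10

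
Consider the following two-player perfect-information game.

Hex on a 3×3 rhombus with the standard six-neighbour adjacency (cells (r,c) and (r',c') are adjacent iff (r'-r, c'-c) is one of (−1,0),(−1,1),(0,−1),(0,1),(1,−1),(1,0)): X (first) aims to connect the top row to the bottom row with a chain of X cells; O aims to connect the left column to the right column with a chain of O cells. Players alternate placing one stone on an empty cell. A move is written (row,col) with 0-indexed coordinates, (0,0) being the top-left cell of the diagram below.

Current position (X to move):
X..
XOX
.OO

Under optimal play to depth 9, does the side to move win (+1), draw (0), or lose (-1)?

value(X../XOX/.OO, X) = +1

[X../XOX/.OO] X move#1: (0,1):-1/XX./XOX/.OO, (0,2):-1/X.X/XOX/.OO, (2,0):+1/X../XOX/XOO*
[X../XOX/XOO] end (terminal -1, O#2); searched X../XOX/.OO to 9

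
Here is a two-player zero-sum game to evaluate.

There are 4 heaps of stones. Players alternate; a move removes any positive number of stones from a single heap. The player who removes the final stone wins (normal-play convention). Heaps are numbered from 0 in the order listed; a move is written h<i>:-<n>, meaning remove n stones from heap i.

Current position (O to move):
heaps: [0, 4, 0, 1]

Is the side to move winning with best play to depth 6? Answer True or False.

O winning at [(0,4,0,1)]: True

ply 1, O at (0,4,0,1) | h1:-1=-1→(0,3,0,1); h1:-2=-1→(0,2,0,1); h1:-3=+1→(0,1,0,1)*; h1:-4=-1→(0,0,0,1); h3:-1=-1→(0,4,0,0)
ply 2, X at (0,1,0,1) | h1:-1=-1→(0,0,0,1)*; h3:-1=-1→(0,1,0,0)
ply 3, O at (0,0,0,1) | h3:-1=+1→(0,0,0,0)*
ply 4: (0,0,0,0) is terminal -1 (X); from (0,4,0,1) depth 6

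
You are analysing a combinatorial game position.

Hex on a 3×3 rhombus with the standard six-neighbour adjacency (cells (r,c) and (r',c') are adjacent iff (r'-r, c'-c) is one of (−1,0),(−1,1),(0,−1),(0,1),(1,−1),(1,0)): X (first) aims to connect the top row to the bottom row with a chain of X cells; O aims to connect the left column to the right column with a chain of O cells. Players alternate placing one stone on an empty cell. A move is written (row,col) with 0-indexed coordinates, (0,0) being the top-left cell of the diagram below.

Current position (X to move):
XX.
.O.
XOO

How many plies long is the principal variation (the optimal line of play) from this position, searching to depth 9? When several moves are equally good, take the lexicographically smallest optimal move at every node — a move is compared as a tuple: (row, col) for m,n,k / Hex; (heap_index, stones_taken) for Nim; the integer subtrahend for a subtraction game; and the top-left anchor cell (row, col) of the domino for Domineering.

ply 1, X at XX./.O./XOO | (0,2)=-1→XXX/.O./XOO; (1,0)=+1→XX./XO./XOO*; (1,2)=-1→XX./.OX/XOO
ply 2: XX./XO./XOO is terminal -1 (O); from XX./.O./XOO depth 9

PV length from [XX./.O./XOO]: 1 ply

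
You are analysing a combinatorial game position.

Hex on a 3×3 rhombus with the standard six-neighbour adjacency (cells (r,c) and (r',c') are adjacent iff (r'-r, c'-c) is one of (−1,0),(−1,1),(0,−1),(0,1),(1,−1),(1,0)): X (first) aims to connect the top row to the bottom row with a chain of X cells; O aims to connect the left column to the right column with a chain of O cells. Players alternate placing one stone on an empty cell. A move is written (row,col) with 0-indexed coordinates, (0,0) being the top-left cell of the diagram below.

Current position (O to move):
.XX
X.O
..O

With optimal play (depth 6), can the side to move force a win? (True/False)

ply 1, O at .XX/X.O/..O | (0,0)=-1→OXX/X.O/..O; (1,1)=-1→.XX/XOO/..O; (2,0)=+1→.XX/X.O/O.O*; (2,1)=-1→.XX/X.O/.OO
ply 2, X at .XX/X.O/O.O | (0,0)=-1→XXX/X.O/O.O*; (1,1)=-1→.XX/XXO/O.O; (2,1)=-1→.XX/X.O/OXO
ply 3, O at XXX/X.O/O.O | (1,1)=+1→XXX/XOO/O.O*; (2,1)=+1→XXX/X.O/OOO
ply 4: XXX/XOO/O.O is terminal -1 (X); from .XX/X.O/..O depth 6

O winning at [.XX/X.O/..O]: True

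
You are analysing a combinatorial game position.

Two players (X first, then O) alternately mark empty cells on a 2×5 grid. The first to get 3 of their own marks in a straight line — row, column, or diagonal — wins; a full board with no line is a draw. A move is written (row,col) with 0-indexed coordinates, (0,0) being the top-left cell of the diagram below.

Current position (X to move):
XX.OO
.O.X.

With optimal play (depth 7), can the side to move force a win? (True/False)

p1 X@[XX.OO/.O.X.]: (0,2)[XXXOO/.O.X.]+1* (1,0)[XX.OO/XO.X.]-1 (1,2)[XX.OO/.OXX.]-1 (1,4)[XX.OO/.O.XX]-1
p2 O@[XXXOO/.O.X.] terminal -1; root [XX.OO/.O.X.] d7

X winning at [XX.OO/.O.X.]: True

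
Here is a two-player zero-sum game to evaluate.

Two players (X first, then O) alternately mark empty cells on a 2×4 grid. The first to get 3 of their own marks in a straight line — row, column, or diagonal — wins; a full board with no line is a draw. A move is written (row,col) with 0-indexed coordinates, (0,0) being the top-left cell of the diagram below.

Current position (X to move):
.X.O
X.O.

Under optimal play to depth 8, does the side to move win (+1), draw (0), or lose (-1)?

value(.X.O/X.O., X) = 0

ply 1, X at .X.O/X.O. | (0,0)=+0→XX.O/X.O.*; (0,2)=+0→.XXO/X.O.; (1,1)=+0→.X.O/XXO.; (1,3)=+0→.X.O/X.OX
ply 2, O at XX.O/X.O. | (0,2)=+0→XXOO/X.O.*; (1,1)=-1→XX.O/XOO.; (1,3)=-1→XX.O/X.OO
ply 3, X at XXOO/X.O. | (1,1)=+0→XXOO/XXO.*; (1,3)=+0→XXOO/X.OX
ply 4, O at XXOO/XXO. | (1,3)=+0→XXOO/XXOO*
ply 5: XXOO/XXOO is terminal +0 (X); from .X.O/X.O. depth 8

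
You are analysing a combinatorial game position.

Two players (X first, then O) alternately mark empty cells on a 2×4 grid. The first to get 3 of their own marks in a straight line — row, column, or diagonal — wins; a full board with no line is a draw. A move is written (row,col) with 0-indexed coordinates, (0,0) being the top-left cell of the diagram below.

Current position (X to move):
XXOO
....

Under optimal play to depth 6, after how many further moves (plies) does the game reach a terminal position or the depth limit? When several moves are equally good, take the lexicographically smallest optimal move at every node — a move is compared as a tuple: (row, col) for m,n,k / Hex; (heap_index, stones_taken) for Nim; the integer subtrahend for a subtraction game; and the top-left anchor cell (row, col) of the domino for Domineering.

ply 1, X at XXOO/.... | (1,0)=+0→XXOO/X...*; (1,1)=+0→XXOO/.X..; (1,2)=+0→XXOO/..X.; (1,3)=+0→XXOO/...X
ply 2, O at XXOO/X... | (1,1)=+0→XXOO/XO..*; (1,2)=+0→XXOO/X.O.; (1,3)=+0→XXOO/X..O
ply 3, X at XXOO/XO.. | (1,2)=+0→XXOO/XOX.*; (1,3)=+0→XXOO/XO.X
ply 4, O at XXOO/XOX. | (1,3)=+0→XXOO/XOXO*
ply 5: XXOO/XOXO is terminal +0 (X); from XXOO/.... depth 6

PV length from [XXOO/....]: 4 plies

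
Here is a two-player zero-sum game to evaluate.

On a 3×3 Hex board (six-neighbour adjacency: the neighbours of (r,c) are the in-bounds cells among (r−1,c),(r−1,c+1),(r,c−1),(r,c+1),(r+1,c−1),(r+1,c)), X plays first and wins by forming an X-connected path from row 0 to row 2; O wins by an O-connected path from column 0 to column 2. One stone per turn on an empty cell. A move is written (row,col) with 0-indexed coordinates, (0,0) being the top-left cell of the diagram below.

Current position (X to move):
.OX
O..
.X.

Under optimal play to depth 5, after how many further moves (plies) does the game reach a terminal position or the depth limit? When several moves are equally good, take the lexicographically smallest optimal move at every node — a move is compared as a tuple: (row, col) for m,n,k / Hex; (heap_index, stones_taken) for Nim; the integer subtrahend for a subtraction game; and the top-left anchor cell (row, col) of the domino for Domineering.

ply 1, X at .OX/O../.X. | (0,0)=+1→XOX/O../.X.*; (1,1)=+1→.OX/OX./.X.; (1,2)=+1→.OX/O.X/.X.; (2,0)=+1→.OX/O../XX.; (2,2)=+1→.OX/O../.XX
ply 2, O at XOX/O../.X. | (1,1)=-1→XOX/OO./.X.*; (1,2)=-1→XOX/O.O/.X.; (2,0)=-1→XOX/O../OX.; (2,2)=-1→XOX/O../.XO
ply 3, X at XOX/OO./.X. | (1,2)=+1→XOX/OOX/.X.*; (2,0)=-1→XOX/OO./XX.; (2,2)=-1→XOX/OO./.XX
ply 4: XOX/OOX/.X. is terminal -1 (O); from .OX/O../.X. depth 5

PV length from [.OX/O../.X.]: 3 plies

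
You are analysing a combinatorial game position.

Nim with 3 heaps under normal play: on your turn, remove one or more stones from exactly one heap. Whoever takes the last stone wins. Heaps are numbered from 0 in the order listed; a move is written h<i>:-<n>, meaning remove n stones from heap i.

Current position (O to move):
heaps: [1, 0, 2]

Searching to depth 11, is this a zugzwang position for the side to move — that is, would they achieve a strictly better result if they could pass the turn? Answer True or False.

zugzwang((1,0,2), O) = False

p1 O@[(1,0,2)]: h0:-1[(0,0,2)]-1 h2:-1[(1,0,1)]+1* h2:-2[(1,0,0)]-1
p2 X@[(1,0,1)]: h0:-1[(0,0,1)]-1* h2:-1[(1,0,0)]-1
p3 O@[(0,0,1)]: h2:-1[(0,0,0)]+1*
p4 X@[(0,0,0)] terminal -1; root [(1,0,2)] d11
suppose O passes — search the same position with X to move:
pass> p1 X@[(1,0,2)]: h0:-1[(0,0,2)]-1 h2:-1[(1,0,1)]+1* h2:-2[(1,0,0)]-1
pass> p2 O@[(1,0,1)]: h0:-1[(0,0,1)]-1* h2:-1[(1,0,0)]-1
pass> p3 X@[(0,0,1)]: h2:-1[(0,0,0)]+1*
pass> p4 O@[(0,0,0)] terminal -1; root [(1,0,2)] d11
for O: play +1, pass -1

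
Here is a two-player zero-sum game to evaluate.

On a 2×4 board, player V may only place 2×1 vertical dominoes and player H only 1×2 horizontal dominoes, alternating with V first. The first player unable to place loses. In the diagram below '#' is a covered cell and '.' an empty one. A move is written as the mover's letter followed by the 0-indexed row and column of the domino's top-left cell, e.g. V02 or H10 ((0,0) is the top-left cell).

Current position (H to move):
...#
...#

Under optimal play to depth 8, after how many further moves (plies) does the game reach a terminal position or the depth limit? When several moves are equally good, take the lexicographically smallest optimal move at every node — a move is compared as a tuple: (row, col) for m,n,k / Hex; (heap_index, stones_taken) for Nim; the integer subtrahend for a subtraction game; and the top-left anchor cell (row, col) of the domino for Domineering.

PV length from [...#/...#]: 3 plies

ply 1, H at ...#/...# | H00=+1→##.#/...#*; H01=+1→.###/...#; H10=+1→...#/##.#; H11=+1→...#/.###
ply 2, V at ##.#/...# | V02=-1→####/..##*
ply 3, H at ####/..## | H10=+1→####/####*
ply 4: ####/#### is terminal -1 (V); from ...#/...# depth 8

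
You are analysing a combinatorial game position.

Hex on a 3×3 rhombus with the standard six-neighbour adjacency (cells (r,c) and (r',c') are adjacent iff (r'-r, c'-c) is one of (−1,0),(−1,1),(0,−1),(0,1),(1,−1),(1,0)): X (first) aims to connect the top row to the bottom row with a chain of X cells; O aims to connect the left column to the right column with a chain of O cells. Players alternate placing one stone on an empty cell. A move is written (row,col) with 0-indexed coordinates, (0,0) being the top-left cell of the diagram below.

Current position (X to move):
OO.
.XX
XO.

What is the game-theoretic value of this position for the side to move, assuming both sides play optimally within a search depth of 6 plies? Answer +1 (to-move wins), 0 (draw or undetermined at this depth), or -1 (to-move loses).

ply 1, X at OO./.XX/XO. | (0,2)=+1→OOX/.XX/XO.*; (1,0)=-1→OO./XXX/XO.; (2,2)=-1→OO./.XX/XOX
ply 2: OOX/.XX/XO. is terminal -1 (O); from OO./.XX/XO. depth 6

value(OO./.XX/XO., X) = +1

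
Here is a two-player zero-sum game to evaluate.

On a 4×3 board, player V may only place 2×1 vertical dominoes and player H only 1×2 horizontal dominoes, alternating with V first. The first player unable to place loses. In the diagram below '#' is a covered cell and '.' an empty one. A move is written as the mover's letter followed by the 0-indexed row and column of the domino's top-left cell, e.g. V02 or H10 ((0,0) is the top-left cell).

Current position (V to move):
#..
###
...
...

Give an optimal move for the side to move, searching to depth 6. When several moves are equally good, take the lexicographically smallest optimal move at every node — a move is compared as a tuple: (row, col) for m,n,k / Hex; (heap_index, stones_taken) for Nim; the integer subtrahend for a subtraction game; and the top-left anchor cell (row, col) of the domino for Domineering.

V's best at [#../###/.../...]: V21

p1 V@[#../###/.../...]: V20[#../###/#../#..]-1 V21[#../###/.#./.#.]+1* V22[#../###/..#/..#]-1
p2 H@[#../###/.#./.#.]: H01[###/###/.#./.#.]-1*
p3 V@[###/###/.#./.#.]: V20[###/###/##./##.]+1* V22[###/###/.##/.##]+1
p4 H@[###/###/##./##.] terminal -1; root [#../###/.../...] d6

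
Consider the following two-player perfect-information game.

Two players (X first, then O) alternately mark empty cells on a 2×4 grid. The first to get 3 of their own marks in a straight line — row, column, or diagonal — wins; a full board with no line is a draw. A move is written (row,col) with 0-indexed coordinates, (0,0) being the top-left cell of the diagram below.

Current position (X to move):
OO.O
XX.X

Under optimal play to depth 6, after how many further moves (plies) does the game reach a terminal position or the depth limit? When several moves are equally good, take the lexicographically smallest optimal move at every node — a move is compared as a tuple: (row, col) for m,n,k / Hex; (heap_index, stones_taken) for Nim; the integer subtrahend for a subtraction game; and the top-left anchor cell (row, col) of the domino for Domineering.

PV length from [OO.O/XX.X]: 1 ply

[OO.O/XX.X] X move#1: (0,2):+0/OOXO/XX.X, (1,2):+1/OO.O/XXXX*
[OO.O/XXXX] end (terminal -1, O#2); searched OO.O/XX.X to 6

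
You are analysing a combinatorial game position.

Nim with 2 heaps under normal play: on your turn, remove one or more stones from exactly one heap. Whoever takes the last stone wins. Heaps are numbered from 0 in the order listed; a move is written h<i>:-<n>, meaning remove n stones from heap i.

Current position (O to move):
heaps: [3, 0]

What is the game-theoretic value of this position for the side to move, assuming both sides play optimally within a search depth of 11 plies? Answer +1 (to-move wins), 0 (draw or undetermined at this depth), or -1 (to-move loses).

value((3,0), O) = +1

ply 1, O at (3,0) | h0:-1=-1→(2,0); h0:-2=-1→(1,0); h0:-3=+1→(0,0)*
ply 2: (0,0) is terminal -1 (X); from (3,0) depth 11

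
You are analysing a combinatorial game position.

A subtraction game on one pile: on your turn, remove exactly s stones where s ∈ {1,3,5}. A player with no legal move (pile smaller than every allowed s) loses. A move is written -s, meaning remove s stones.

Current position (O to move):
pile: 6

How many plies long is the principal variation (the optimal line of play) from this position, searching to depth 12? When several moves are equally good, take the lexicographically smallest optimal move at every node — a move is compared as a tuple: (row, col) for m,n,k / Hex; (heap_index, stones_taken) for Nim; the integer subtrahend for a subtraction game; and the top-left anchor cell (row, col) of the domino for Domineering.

PV length from [6]: 6 plies

ply 1, O at 6 | -1=-1→5*; -3=-1→3; -5=-1→1
ply 2, X at 5 | -1=+1→4*; -3=+1→2; -5=+1→0
ply 3, O at 4 | -1=-1→3*; -3=-1→1
ply 4, X at 3 | -1=+1→2*; -3=+1→0
ply 5, O at 2 | -1=-1→1*
ply 6, X at 1 | -1=+1→0*
ply 7: 0 is terminal -1 (O); from 6 depth 12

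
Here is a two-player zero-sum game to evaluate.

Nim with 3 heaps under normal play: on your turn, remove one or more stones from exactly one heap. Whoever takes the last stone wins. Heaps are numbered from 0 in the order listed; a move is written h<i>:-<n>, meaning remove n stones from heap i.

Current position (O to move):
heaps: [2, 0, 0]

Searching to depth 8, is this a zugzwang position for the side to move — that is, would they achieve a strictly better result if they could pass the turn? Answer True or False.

p1 O@[(2,0,0)]: h0:-1[(1,0,0)]-1 h0:-2[(0,0,0)]+1*
p2 X@[(0,0,0)] terminal -1; root [(2,0,0)] d8
if O skipped the turn, X would face:
~ p1 X@[(2,0,0)]: h0:-1[(1,0,0)]-1 h0:-2[(0,0,0)]+1*
~ p2 O@[(0,0,0)] terminal -1; root [(2,0,0)] d8
compare (O): move=+1 vs pass=-1

zugzwang((2,0,0), O) = False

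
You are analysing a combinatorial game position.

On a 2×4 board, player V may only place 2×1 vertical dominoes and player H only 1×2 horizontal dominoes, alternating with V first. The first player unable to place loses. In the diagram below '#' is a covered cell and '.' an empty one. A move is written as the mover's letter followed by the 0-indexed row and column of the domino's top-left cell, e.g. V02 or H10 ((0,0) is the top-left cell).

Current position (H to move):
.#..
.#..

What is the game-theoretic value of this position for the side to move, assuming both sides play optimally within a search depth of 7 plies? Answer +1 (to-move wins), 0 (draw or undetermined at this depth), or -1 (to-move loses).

value(.#../.#.., H) = +1

[.#../.#..] H move#1: H02:+1/.###/.#..*, H12:+1/.#../.###
[.###/.#..] V move#2: V00:-1/####/##..*
[####/##..] H move#3: H12:+1/####/####*
[####/####] end (terminal -1, V#4); searched .#../.#.. to 7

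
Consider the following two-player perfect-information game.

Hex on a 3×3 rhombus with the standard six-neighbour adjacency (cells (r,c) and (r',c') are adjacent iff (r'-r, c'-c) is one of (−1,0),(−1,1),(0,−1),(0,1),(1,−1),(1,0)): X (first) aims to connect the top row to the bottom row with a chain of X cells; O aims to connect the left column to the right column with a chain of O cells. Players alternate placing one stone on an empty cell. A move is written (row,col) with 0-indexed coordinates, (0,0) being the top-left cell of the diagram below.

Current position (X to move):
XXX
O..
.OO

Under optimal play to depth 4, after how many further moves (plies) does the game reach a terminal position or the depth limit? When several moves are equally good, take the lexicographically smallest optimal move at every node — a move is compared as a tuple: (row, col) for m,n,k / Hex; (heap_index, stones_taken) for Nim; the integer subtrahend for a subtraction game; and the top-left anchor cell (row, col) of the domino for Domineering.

ply 1, X at XXX/O../.OO | (1,1)=-1→XXX/OX./.OO*; (1,2)=-1→XXX/O.X/.OO; (2,0)=-1→XXX/O../XOO
ply 2, O at XXX/OX./.OO | (1,2)=-1→XXX/OXO/.OO; (2,0)=+1→XXX/OX./OOO*
ply 3: XXX/OX./OOO is terminal -1 (X); from XXX/O../.OO depth 4

PV length from [XXX/O../.OO]: 2 plies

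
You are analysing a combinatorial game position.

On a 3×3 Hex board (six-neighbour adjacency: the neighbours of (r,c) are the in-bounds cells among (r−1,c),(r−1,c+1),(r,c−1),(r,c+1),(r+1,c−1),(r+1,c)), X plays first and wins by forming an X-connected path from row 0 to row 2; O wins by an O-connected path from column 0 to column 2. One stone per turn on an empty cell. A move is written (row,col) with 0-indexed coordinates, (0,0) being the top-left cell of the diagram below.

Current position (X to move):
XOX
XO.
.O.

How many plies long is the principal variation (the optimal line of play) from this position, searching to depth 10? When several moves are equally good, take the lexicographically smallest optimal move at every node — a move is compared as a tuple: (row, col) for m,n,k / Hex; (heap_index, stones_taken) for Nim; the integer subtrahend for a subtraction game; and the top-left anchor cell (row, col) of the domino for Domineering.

p1 X@[XOX/XO./.O.]: (1,2)[XOX/XOX/.O.]+1* (2,0)[XOX/XO./XO.]+1 (2,2)[XOX/XO./.OX]+1
p2 O@[XOX/XOX/.O.]: (2,0)[XOX/XOX/OO.]-1* (2,2)[XOX/XOX/.OO]-1
p3 X@[XOX/XOX/OO.]: (2,2)[XOX/XOX/OOX]+1*
p4 O@[XOX/XOX/OOX] terminal -1; root [XOX/XO./.O.] d10

PV length from [XOX/XO./.O.]: 3 plies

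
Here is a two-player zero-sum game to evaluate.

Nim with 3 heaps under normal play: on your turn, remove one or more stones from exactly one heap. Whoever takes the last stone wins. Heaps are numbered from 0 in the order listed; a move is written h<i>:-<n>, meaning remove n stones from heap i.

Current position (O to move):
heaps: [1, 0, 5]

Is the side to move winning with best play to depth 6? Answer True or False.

[(1,0,5)] O move#1: h0:-1:-1/(0,0,5), h2:-1:-1/(1,0,4), h2:-2:-1/(1,0,3), h2:-3:-1/(1,0,2), h2:-4:+1/(1,0,1)*, h2:-5:-1/(1,0,0)
[(1,0,1)] X move#2: h0:-1:-1/(0,0,1)*, h2:-1:-1/(1,0,0)
[(0,0,1)] O move#3: h2:-1:+1/(0,0,0)*
[(0,0,0)] end (terminal -1, X#4); searched (1,0,5) to 6

O winning at [(1,0,5)]: True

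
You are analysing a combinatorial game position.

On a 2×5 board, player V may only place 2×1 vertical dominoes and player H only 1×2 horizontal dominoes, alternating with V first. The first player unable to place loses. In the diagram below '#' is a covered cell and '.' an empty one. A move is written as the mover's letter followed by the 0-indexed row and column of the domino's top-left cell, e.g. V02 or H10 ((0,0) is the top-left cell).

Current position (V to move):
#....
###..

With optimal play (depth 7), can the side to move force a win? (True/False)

V winning at [#..../###..]: True

[#..../###..] V move#1: V03:+1/#..#./####.*, V04:-1/#...#/###.#
[#..#./####.] H move#2: H01:-1/####./####.*
[####./####.] V move#3: V04:+1/#####/#####*
[#####/#####] end (terminal -1, H#4); searched #..../###.. to 7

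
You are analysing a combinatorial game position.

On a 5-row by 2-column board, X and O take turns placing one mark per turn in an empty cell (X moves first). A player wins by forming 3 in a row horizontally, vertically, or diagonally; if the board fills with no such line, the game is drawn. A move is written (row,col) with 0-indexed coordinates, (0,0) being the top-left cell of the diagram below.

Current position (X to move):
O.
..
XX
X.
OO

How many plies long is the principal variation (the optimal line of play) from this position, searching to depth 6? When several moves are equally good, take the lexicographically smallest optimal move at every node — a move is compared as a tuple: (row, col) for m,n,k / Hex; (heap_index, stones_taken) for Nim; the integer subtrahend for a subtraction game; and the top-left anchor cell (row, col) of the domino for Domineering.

PV length from [O./../XX/X./OO]: 3 plies

p1 X@[O./../XX/X./OO]: (0,1)[OX/../XX/X./OO]+1* (1,0)[O./X./XX/X./OO]+1 (1,1)[O./.X/XX/X./OO]+1 (3,1)[O./../XX/XX/OO]+1
p2 O@[OX/../XX/X./OO]: (1,0)[OX/O./XX/X./OO]-1* (1,1)[OX/.O/XX/X./OO]-1 (3,1)[OX/../XX/XO/OO]-1
p3 X@[OX/O./XX/X./OO]: (1,1)[OX/OX/XX/X./OO]+1* (3,1)[OX/O./XX/XX/OO]+0
p4 O@[OX/OX/XX/X./OO] terminal -1; root [O./../XX/X./OO] d6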